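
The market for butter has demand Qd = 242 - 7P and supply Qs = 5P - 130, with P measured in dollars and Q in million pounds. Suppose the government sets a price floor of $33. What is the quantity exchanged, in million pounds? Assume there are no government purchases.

11

Setting quantity demanded equal to quantity supplied, 242 - 7P = 5P - 130, gives P* = 31 and Q* = 25.
The floor of 33 is above the equilibrium price 31, so it binds.
At P = 33: Qd = 242 - 7·33 = 11 and Qs = 5·33 - 130 = 35.
The quantity actually transacted is the short side, demand: 11.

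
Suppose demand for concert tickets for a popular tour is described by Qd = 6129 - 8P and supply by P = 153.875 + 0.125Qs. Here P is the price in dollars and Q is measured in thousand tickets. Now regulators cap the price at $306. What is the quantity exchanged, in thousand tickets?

Rearranging supply gives Qs = 8P - 1231. In a free market, 6129 - 8P = 8P - 1231 gives the equilibrium P* = 460, Q* = 2449.
The ceiling of 306 is below the equilibrium price 460, so it binds.
At P = 306: Qd = 6129 - 8·306 = 3681 and Qs = 8·306 - 1231 = 1217.
The quantity actually transacted is the short side, supply: 1217.

1217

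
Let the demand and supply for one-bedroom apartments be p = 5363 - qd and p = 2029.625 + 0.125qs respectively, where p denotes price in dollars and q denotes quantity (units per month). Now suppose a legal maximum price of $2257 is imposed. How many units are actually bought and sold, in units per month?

Rearranging demand gives qd = 5363 - p; rearranging supply gives qs = 8p - 16237. Without the control the market clears where 5363 - p = 8p - 16237, i.e. p* = 2400 and q* = 2963.
Since 2257 < 2400, the ceiling is binding.
At p = 2257: qd = 5363 - 2257 = 3106 and qs = 8·2257 - 16237 = 1819.
The quantity actually transacted is the short side, supply: 1819.

1819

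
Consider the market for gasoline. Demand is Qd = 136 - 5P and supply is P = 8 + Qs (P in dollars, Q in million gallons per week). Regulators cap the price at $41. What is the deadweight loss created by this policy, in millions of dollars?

Rearranging supply gives Qs = P - 8. In a free market, 136 - 5P = P - 8 gives the equilibrium P* = 24, Q* = 16.
The ceiling of 41 is above the equilibrium price 24, so it is not binding; the market clears at P* = 24, Q* = 16.
Since the control does not bind, no trades are prevented and deadweight loss is zero.

0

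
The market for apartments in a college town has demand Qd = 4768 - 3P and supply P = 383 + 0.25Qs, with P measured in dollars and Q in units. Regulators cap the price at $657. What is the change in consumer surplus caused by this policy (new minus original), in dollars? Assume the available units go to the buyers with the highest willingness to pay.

Rearranging supply gives Qs = 4P - 1532. In a free market, 4768 - 3P = 4P - 1532 gives the equilibrium P* = 900, Q* = 2068.
Because the ceiling (657) lies below the market-clearing price, it is binding.
At P = 657: Qd = 4768 - 3·657 = 2797 and Qs = 4·657 - 1532 = 1096.
Consumer surplus without the control is ½ · (4768/3 - 900) · 2068 = 2138312/3.
With the ceiling, 1096 units are sold at 657 (assume they go to the highest-value buyers). The demand price at Q = 1096 is 1224, so CS = ½ · [(4768/3 - 657) + (1224 - 657)] · 1096 = 2464904/3.
Change in consumer surplus = 2464904/3 - 2138312/3 = 108864.

108864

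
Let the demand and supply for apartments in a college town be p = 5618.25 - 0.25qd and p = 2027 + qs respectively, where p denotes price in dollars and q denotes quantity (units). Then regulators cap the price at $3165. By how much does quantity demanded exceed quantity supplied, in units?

Rearranging demand gives qd = 22473 - 4p; rearranging supply gives qs = p - 2027. Equilibrium: 22473 - 4p = p - 2027, so 24500 = 5p and p* = 4900, q* = 2873.
Since 3165 < 4900, the ceiling is binding.
At p = 3165: qd = 22473 - 4·3165 = 9813 and qs = 3165 - 2027 = 1138.
Shortage = qd - qs = 9813 - 1138 = 8675.

8675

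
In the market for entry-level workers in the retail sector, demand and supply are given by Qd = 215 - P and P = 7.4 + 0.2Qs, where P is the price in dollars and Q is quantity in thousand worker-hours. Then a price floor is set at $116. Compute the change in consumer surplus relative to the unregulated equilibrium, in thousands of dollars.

Rearranging supply gives Qs = 5P - 37. In a free market, 215 - P = 5P - 37 gives the equilibrium P* = 42, Q* = 173.
Since 116 > 42, the floor is binding.
At P = 116: Qd = 215 - 116 = 99 and Qs = 5·116 - 37 = 543.
Consumer surplus without the control is ½ · (215 - 42) · 173 = 14964.5.
With the floor, consumers buy 99 units at 116, so CS = ½ · (215 - 116) · 99 = 4900.5.
Change in consumer surplus = 4900.5 - 14964.5 = -10064.

-10064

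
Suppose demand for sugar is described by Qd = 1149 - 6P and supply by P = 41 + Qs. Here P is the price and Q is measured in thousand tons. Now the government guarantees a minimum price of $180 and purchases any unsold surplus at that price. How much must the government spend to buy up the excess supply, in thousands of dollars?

Rearranging supply gives Qs = P - 41. Without the control the market clears where 1149 - 6P = P - 41, i.e. P* = 170 and Q* = 129.
Since 180 > 170, the floor is binding.
At P = 180: Qd = 1149 - 6·180 = 69 and Qs = 180 - 41 = 139.
Surplus = Qs - Qd = 70.
Government expenditure = surplus × support price = 70 × 180 = 12600.

12600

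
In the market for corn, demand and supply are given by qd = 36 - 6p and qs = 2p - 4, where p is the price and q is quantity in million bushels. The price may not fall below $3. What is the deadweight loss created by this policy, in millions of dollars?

0

In a free market, 36 - 6p = 2p - 4 gives the equilibrium p* = 5, q* = 6.
Since 3 is below p* = 5, the floor does not bind and the free-market outcome prevails.
Since the control does not bind, no trades are prevented and deadweight loss is zero.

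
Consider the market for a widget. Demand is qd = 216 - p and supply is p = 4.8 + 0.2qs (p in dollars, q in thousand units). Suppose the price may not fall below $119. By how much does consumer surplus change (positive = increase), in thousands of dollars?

Rearranging supply gives qs = 5p - 24. Equilibrium: 216 - p = 5p - 24, so 240 = 6p and p* = 40, q* = 176.
Since 119 > 40, the floor is binding.
At p = 119: qd = 216 - 119 = 97 and qs = 5·119 - 24 = 571.
Consumer surplus without the control is ½ · (216 - 40) · 176 = 15488.
With the floor, consumers buy 97 units at 119, so CS = ½ · (216 - 119) · 97 = 4704.5.
Change in consumer surplus = 4704.5 - 15488 = -10783.5.

-10783.5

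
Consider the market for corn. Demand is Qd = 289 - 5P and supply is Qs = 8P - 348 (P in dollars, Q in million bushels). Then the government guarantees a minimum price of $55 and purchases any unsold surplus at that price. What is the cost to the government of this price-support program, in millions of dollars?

4290

Equilibrium: 289 - 5P = 8P - 348, so 637 = 13P and P* = 49, Q* = 44.
The floor of 55 is above the equilibrium price 49, so it binds.
At P = 55: Qd = 289 - 5·55 = 14 and Qs = 8·55 - 348 = 92.
Surplus = Qs - Qd = 78.
Government expenditure = surplus × support price = 78 × 55 = 4290.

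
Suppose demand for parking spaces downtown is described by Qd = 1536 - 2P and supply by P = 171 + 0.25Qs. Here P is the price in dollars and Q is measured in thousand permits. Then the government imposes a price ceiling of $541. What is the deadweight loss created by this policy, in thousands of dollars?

0

Rearranging supply gives Qs = 4P - 684. Equilibrium: 1536 - 2P = 4P - 684, so 2220 = 6P and P* = 370, Q* = 796.
Since 541 is above P* = 370, the ceiling does not bind and the free-market outcome prevails.
Since the control does not bind, no trades are prevented and deadweight loss is zero.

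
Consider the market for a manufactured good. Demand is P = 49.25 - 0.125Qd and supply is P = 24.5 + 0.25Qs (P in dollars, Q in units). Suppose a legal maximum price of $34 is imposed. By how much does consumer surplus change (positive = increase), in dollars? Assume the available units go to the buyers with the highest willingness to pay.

217

Rearranging demand gives Qd = 394 - 8P; rearranging supply gives Qs = 4P - 98. Equilibrium: 394 - 8P = 4P - 98, so 492 = 12P and P* = 41, Q* = 66.
Since 34 < 41, the ceiling is binding.
At P = 34: Qd = 394 - 8·34 = 122 and Qs = 4·34 - 98 = 38.
Consumer surplus without the control is ½ · (49.25 - 41) · 66 = 272.25.
With the ceiling, 38 units are sold at 34 (assume they go to the highest-value buyers). The demand price at Q = 38 is 44.5, so CS = ½ · [(49.25 - 34) + (44.5 - 34)] · 38 = 489.25.
Change in consumer surplus = 489.25 - 272.25 = 217.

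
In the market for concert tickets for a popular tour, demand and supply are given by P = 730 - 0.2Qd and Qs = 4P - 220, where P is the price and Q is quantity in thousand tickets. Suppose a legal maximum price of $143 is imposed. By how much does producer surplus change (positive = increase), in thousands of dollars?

Rearranging demand gives Qd = 3650 - 5P. Equilibrium: 3650 - 5P = 4P - 220, so 3870 = 9P and P* = 430, Q* = 1500.
The ceiling of 143 is below the equilibrium price 430, so it binds.
At P = 143: Qd = 3650 - 5·143 = 2935 and Qs = 4·143 - 220 = 352.
Producer surplus without the control is ½ · (430 - 55) · 1500 = 281250.
With the ceiling, producers sell 352 units at 143, so PS = ½ · (143 - 55) · 352 = 15488.
Change in producer surplus = 15488 - 281250 = -265762.

-265762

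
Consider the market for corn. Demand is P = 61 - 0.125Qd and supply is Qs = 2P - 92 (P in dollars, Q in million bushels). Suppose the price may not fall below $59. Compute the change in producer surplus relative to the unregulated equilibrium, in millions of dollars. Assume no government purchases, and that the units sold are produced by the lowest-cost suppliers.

Rearranging demand gives Qd = 488 - 8P. In a free market, 488 - 8P = 2P - 92 gives the equilibrium P* = 58, Q* = 24.
Because the floor (59) lies above the market-clearing price, it is binding.
At P = 59: Qd = 488 - 8·59 = 16 and Qs = 2·59 - 92 = 26.
Producer surplus without the control is ½ · (58 - 46) · 24 = 144.
With the floor, 16 units are sold at 59. The supply price at Q = 16 is 54, so PS = ½ · [(59 - 46) + (59 - 54)] · 16 = 144.
Change in producer surplus = 144 - 144 = 0.

0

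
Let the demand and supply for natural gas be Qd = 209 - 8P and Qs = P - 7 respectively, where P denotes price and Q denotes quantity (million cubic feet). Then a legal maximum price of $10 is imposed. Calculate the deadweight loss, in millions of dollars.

Setting quantity demanded equal to quantity supplied, 209 - 8P = P - 7, gives P* = 24 and Q* = 17.
The ceiling of 10 is below the equilibrium price 24, so it binds.
At P = 10: Qd = 209 - 8·10 = 129 and Qs = 10 - 7 = 3.
Quantity traded falls to 3. At Q = 3 the demand price is (209 - 3)/8 = 25.75 and the supply price is 7 + 3 = 10.
Deadweight loss = ½ · (25.75 - 10) · (17 - 3) = ½ · 15.75 · 14 = 110.25.

110.25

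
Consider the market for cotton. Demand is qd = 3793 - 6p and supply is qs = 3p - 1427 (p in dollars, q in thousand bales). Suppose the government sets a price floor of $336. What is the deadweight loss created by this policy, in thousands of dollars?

0

In a free market, 3793 - 6p = 3p - 1427 gives the equilibrium p* = 580, q* = 313.
The floor of 336 is below the equilibrium price 580, so it is not binding; the market clears at p* = 580, q* = 313.
Since the control does not bind, no trades are prevented and deadweight loss is zero.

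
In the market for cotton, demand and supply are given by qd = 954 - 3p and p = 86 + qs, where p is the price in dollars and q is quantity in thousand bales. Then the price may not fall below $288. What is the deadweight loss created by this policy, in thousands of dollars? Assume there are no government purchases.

Rearranging supply gives qs = p - 86. Without the control the market clears where 954 - 3p = p - 86, i.e. p* = 260 and q* = 174.
Since 288 > 260, the floor is binding.
At p = 288: qd = 954 - 3·288 = 90 and qs = 288 - 86 = 202.
Quantity traded falls to 90. At q = 90 the demand price is (954 - 90)/3 = 288 and the supply price is 86 + 90 = 176.
Deadweight loss = ½ · (288 - 176) · (174 - 90) = ½ · 112 · 84 = 4704.

4704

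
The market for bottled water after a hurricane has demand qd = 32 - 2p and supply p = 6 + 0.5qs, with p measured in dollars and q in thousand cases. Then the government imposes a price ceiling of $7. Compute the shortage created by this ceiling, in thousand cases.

16

Rearranging supply gives qs = 2p - 12. Without the control the market clears where 32 - 2p = 2p - 12, i.e. p* = 11 and q* = 10.
Because the ceiling (7) lies below the market-clearing price, it is binding.
At p = 7: qd = 32 - 2·7 = 18 and qs = 2·7 - 12 = 2.
Shortage = qd - qs = 18 - 2 = 16.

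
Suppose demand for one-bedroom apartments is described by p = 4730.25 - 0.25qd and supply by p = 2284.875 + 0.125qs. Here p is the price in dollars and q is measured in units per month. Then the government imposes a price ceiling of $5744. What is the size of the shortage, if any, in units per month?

Rearranging demand gives qd = 18921 - 4p; rearranging supply gives qs = 8p - 18279. In a free market, 18921 - 4p = 8p - 18279 gives the equilibrium p* = 3100, q* = 6521.
Since 5744 is above p* = 3100, the ceiling does not bind and the free-market outcome prevails.
Since the control does not bind, there is no shortage.

0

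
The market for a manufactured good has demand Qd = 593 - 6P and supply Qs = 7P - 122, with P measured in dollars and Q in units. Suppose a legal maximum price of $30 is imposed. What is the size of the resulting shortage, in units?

325

Without the control the market clears where 593 - 6P = 7P - 122, i.e. P* = 55 and Q* = 263.
Since 30 < 55, the ceiling is binding.
At P = 30: Qd = 593 - 6·30 = 413 and Qs = 7·30 - 122 = 88.
Shortage = Qd - Qs = 413 - 88 = 325.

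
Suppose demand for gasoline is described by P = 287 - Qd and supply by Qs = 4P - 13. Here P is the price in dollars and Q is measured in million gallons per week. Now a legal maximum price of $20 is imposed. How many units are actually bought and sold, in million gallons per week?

67

Rearranging demand gives Qd = 287 - P. Setting quantity demanded equal to quantity supplied, 287 - P = 4P - 13, gives P* = 60 and Q* = 227.
Since 20 < 60, the ceiling is binding.
At P = 20: Qd = 287 - 20 = 267 and Qs = 4·20 - 13 = 67.
The quantity actually transacted is the short side, supply: 67.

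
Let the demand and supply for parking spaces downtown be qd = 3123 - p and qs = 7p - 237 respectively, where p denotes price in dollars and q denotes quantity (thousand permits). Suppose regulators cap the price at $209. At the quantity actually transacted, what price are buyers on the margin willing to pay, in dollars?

Without the control the market clears where 3123 - p = 7p - 237, i.e. p* = 420 and q* = 2703.
Because the ceiling (209) lies below the market-clearing price, it is binding.
At p = 209: qd = 3123 - 209 = 2914 and qs = 7·209 - 237 = 1226.
Only 1226 units reach the market. On the demand curve, the marginal buyer's willingness to pay at q = 1226 is (3123 - 1226) = 1897.

1897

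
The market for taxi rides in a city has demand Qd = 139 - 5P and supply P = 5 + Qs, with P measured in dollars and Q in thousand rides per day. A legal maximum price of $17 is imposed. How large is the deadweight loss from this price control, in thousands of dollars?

Rearranging supply gives Qs = P - 5. Setting quantity demanded equal to quantity supplied, 139 - 5P = P - 5, gives P* = 24 and Q* = 19.
The ceiling of 17 is below the equilibrium price 24, so it binds.
At P = 17: Qd = 139 - 5·17 = 54 and Qs = 17 - 5 = 12.
Quantity traded falls to 12. At Q = 12 the demand price is (139 - 12)/5 = 25.4 and the supply price is 5 + 12 = 17.
Deadweight loss = ½ · (25.4 - 17) · (19 - 12) = ½ · 8.4 · 7 = 29.4.

29.4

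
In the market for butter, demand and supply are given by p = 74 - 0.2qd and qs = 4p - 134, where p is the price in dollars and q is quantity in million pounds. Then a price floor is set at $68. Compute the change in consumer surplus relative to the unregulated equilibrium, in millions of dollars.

Rearranging demand gives qd = 370 - 5p. Setting quantity demanded equal to quantity supplied, 370 - 5p = 4p - 134, gives p* = 56 and q* = 90.
The floor of 68 is above the equilibrium price 56, so it binds.
At p = 68: qd = 370 - 5·68 = 30 and qs = 4·68 - 134 = 138.
Consumer surplus without the control is ½ · (74 - 56) · 90 = 810.
With the floor, consumers buy 30 units at 68, so CS = ½ · (74 - 68) · 30 = 90.
Change in consumer surplus = 90 - 810 = -720.

-720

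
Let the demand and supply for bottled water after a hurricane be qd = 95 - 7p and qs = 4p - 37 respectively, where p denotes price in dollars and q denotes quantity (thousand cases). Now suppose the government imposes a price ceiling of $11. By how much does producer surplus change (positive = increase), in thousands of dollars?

Setting quantity demanded equal to quantity supplied, 95 - 7p = 4p - 37, gives p* = 12 and q* = 11.
Since 11 < 12, the ceiling is binding.
At p = 11: qd = 95 - 7·11 = 18 and qs = 4·11 - 37 = 7.
Producer surplus without the control is ½ · (12 - 9.25) · 11 = 15.125.
With the ceiling, producers sell 7 units at 11, so PS = ½ · (11 - 9.25) · 7 = 6.125.
Change in producer surplus = 6.125 - 15.125 = -9.

-9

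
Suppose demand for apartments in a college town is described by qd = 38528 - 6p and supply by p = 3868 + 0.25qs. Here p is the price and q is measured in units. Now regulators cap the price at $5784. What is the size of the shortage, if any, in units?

Rearranging supply gives qs = 4p - 15472. In a free market, 38528 - 6p = 4p - 15472 gives the equilibrium p* = 5400, q* = 6128.
Since 5784 is above p* = 5400, the ceiling does not bind and the free-market outcome prevails.
Since the control does not bind, there is no shortage.

0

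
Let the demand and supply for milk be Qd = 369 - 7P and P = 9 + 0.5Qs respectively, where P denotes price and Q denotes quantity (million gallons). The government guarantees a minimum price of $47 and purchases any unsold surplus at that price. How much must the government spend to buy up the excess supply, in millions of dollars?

1692

Rearranging supply gives Qs = 2P - 18. In a free market, 369 - 7P = 2P - 18 gives the equilibrium P* = 43, Q* = 68.
Because the floor (47) lies above the market-clearing price, it is binding.
At P = 47: Qd = 369 - 7·47 = 40 and Qs = 2·47 - 18 = 76.
Surplus = Qs - Qd = 36.
Government expenditure = surplus × support price = 36 × 47 = 1692.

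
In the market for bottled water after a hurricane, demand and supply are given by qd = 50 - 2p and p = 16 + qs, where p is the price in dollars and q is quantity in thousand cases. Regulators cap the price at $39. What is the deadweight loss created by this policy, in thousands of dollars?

0

Rearranging supply gives qs = p - 16. In a free market, 50 - 2p = p - 16 gives the equilibrium p* = 22, q* = 6.
Since 39 is above p* = 22, the ceiling does not bind and the free-market outcome prevails.
Since the control does not bind, no trades are prevented and deadweight loss is zero.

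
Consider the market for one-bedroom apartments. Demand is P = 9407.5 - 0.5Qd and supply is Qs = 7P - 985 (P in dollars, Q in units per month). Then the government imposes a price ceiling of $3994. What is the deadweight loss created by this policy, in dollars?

Rearranging demand gives Qd = 18815 - 2P. Setting quantity demanded equal to quantity supplied, 18815 - 2P = 7P - 985, gives P* = 2200 and Q* = 14415.
Since 3994 is above P* = 2200, the ceiling does not bind and the free-market outcome prevails.
Since the control does not bind, no trades are prevented and deadweight loss is zero.

0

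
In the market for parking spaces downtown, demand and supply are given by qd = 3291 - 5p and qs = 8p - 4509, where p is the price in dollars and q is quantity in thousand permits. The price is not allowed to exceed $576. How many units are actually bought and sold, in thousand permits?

In a free market, 3291 - 5p = 8p - 4509 gives the equilibrium p* = 600, q* = 291.
Since 576 < 600, the ceiling is binding.
At p = 576: qd = 3291 - 5·576 = 411 and qs = 8·576 - 4509 = 99.
The quantity actually transacted is the short side, supply: 99.

99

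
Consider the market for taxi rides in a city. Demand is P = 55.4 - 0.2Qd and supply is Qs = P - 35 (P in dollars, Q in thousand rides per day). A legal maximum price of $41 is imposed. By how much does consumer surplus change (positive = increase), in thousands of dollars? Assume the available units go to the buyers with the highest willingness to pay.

53.9

Rearranging demand gives Qd = 277 - 5P. Without the control the market clears where 277 - 5P = P - 35, i.e. P* = 52 and Q* = 17.
Because the ceiling (41) lies below the market-clearing price, it is binding.
At P = 41: Qd = 277 - 5·41 = 72 and Qs = 41 - 35 = 6.
Consumer surplus without the control is ½ · (55.4 - 52) · 17 = 28.9.
With the ceiling, 6 units are sold at 41 (assume they go to the highest-value buyers). The demand price at Q = 6 is 54.2, so CS = ½ · [(55.4 - 41) + (54.2 - 41)] · 6 = 82.8.
Change in consumer surplus = 82.8 - 28.9 = 53.9.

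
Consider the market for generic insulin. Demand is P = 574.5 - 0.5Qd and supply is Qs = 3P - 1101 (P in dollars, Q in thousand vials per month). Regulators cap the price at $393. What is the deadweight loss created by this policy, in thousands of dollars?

12183.75

Rearranging demand gives Qd = 1149 - 2P. Equilibrium: 1149 - 2P = 3P - 1101, so 2250 = 5P and P* = 450, Q* = 249.
Since 393 < 450, the ceiling is binding.
At P = 393: Qd = 1149 - 2·393 = 363 and Qs = 3·393 - 1101 = 78.
Quantity traded falls to 78. At Q = 78 the demand price is (1149 - 78)/2 = 535.5 and the supply price is (1101 + 78)/3 = 393.
Deadweight loss = ½ · (535.5 - 393) · (249 - 78) = ½ · 142.5 · 171 = 12183.75.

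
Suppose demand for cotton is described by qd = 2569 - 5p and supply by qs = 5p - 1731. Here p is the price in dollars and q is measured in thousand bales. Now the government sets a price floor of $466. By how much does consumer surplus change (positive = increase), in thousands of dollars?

-11844

Equilibrium: 2569 - 5p = 5p - 1731, so 4300 = 10p and p* = 430, q* = 419.
Because the floor (466) lies above the market-clearing price, it is binding.
At p = 466: qd = 2569 - 5·466 = 239 and qs = 5·466 - 1731 = 599.
Consumer surplus without the control is ½ · (513.8 - 430) · 419 = 17556.1.
With the floor, consumers buy 239 units at 466, so CS = ½ · (513.8 - 466) · 239 = 5712.1.
Change in consumer surplus = 5712.1 - 17556.1 = -11844.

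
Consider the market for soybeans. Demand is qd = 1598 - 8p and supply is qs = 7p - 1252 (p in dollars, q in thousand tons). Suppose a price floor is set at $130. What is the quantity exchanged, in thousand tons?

In a free market, 1598 - 8p = 7p - 1252 gives the equilibrium p* = 190, q* = 78.
The floor of 130 is below the equilibrium price 190, so it is not binding; the market clears at p* = 190, q* = 78.

78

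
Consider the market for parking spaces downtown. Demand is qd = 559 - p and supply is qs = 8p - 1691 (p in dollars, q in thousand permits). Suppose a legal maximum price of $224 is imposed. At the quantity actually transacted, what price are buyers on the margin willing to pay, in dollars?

Equilibrium: 559 - p = 8p - 1691, so 2250 = 9p and p* = 250, q* = 309.
Since 224 < 250, the ceiling is binding.
At p = 224: qd = 559 - 224 = 335 and qs = 8·224 - 1691 = 101.
Only 101 units reach the market. On the demand curve, the marginal buyer's willingness to pay at q = 101 is (559 - 101) = 458.

458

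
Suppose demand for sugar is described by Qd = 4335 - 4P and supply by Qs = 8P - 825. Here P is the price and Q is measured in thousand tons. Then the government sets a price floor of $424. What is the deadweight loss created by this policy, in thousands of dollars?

0

Setting quantity demanded equal to quantity supplied, 4335 - 4P = 8P - 825, gives P* = 430 and Q* = 2615.
The floor of 424 is below the equilibrium price 430, so it is not binding; the market clears at P* = 430, Q* = 2615.
Since the control does not bind, no trades are prevented and deadweight loss is zero.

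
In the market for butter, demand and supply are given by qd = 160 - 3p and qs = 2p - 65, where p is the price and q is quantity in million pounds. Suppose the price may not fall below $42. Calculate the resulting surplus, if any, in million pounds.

0

In a free market, 160 - 3p = 2p - 65 gives the equilibrium p* = 45, q* = 25.
The floor of 42 is below the equilibrium price 45, so it is not binding; the market clears at p* = 45, q* = 25.
Since the control does not bind, there is no surplus.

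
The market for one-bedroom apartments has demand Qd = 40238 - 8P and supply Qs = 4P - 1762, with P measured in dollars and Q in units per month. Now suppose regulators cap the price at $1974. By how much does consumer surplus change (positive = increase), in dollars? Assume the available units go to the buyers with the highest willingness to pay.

7031808

Setting quantity demanded equal to quantity supplied, 40238 - 8P = 4P - 1762, gives P* = 3500 and Q* = 12238.
Since 1974 < 3500, the ceiling is binding.
At P = 1974: Qd = 40238 - 8·1974 = 24446 and Qs = 4·1974 - 1762 = 6134.
Consumer surplus without the control is ½ · (5029.75 - 3500) · 12238 = 9360540.25.
With the ceiling, 6134 units are sold at 1974 (assume they go to the highest-value buyers). The demand price at Q = 6134 is 4263, so CS = ½ · [(5029.75 - 1974) + (4263 - 1974)] · 6134 = 16392348.25.
Change in consumer surplus = 16392348.25 - 9360540.25 = 7031808.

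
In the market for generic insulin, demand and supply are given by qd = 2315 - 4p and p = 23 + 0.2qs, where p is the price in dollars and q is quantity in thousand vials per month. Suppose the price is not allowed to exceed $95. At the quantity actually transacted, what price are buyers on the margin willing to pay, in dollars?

488.75

Rearranging supply gives qs = 5p - 115. In a free market, 2315 - 4p = 5p - 115 gives the equilibrium p* = 270, q* = 1235.
Since 95 < 270, the ceiling is binding.
At p = 95: qd = 2315 - 4·95 = 1935 and qs = 5·95 - 115 = 360.
Only 360 units reach the market. On the demand curve, the marginal buyer's willingness to pay at q = 360 is (2315 - 360)/4 = 488.75.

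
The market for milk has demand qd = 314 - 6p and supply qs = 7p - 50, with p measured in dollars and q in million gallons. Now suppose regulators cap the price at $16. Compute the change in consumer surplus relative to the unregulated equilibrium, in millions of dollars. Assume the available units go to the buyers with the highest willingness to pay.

Without the control the market clears where 314 - 6p = 7p - 50, i.e. p* = 28 and q* = 146.
Since 16 < 28, the ceiling is binding.
At p = 16: qd = 314 - 6·16 = 218 and qs = 7·16 - 50 = 62.
Consumer surplus without the control is ½ · (157/3 - 28) · 146 = 5329/3.
With the ceiling, 62 units are sold at 16 (assume they go to the highest-value buyers). The demand price at q = 62 is 42, so CS = ½ · [(157/3 - 16) + (42 - 16)] · 62 = 5797/3.
Change in consumer surplus = 5797/3 - 5329/3 = 156.

156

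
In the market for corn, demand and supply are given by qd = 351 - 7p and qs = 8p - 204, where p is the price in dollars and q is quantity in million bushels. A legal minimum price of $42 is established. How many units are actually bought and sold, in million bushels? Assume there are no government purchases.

57

Setting quantity demanded equal to quantity supplied, 351 - 7p = 8p - 204, gives p* = 37 and q* = 92.
Since 42 > 37, the floor is binding.
At p = 42: qd = 351 - 7·42 = 57 and qs = 8·42 - 204 = 132.
The quantity actually transacted is the short side, demand: 57.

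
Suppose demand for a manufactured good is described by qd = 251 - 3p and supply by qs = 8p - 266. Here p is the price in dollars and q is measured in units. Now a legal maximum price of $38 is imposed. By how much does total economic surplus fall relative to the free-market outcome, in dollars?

Without the control the market clears where 251 - 3p = 8p - 266, i.e. p* = 47 and q* = 110.
The ceiling of 38 is below the equilibrium price 47, so it binds.
At p = 38: qd = 251 - 3·38 = 137 and qs = 8·38 - 266 = 38.
Quantity traded falls to 38. At q = 38 the demand price is (251 - 38)/3 = 71 and the supply price is (266 + 38)/8 = 38.
Deadweight loss = ½ · (71 - 38) · (110 - 38) = ½ · 33 · 72 = 1188.

1188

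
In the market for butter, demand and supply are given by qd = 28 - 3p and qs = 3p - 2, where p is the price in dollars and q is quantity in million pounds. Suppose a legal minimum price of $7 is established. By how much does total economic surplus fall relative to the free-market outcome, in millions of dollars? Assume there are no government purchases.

12

Setting quantity demanded equal to quantity supplied, 28 - 3p = 3p - 2, gives p* = 5 and q* = 13.
Because the floor (7) lies above the market-clearing price, it is binding.
At p = 7: qd = 28 - 3·7 = 7 and qs = 3·7 - 2 = 19.
Quantity traded falls to 7. At q = 7 the demand price is (28 - 7)/3 = 7 and the supply price is (2 + 7)/3 = 3.
Deadweight loss = ½ · (7 - 3) · (13 - 7) = ½ · 4 · 6 = 12.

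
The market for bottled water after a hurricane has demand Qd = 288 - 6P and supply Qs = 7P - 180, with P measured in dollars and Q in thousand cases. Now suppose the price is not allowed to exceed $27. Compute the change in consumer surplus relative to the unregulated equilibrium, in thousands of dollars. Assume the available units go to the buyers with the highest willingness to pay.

-249.75

Equilibrium: 288 - 6P = 7P - 180, so 468 = 13P and P* = 36, Q* = 72.
Since 27 < 36, the ceiling is binding.
At P = 27: Qd = 288 - 6·27 = 126 and Qs = 7·27 - 180 = 9.
Consumer surplus without the control is ½ · (48 - 36) · 72 = 432.
With the ceiling, 9 units are sold at 27 (assume they go to the highest-value buyers). The demand price at Q = 9 is 46.5, so CS = ½ · [(48 - 27) + (46.5 - 27)] · 9 = 182.25.
Change in consumer surplus = 182.25 - 432 = -249.75.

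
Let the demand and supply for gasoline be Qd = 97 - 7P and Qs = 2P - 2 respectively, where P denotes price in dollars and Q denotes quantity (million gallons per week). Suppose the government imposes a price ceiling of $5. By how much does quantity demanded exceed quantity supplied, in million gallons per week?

54

Without the control the market clears where 97 - 7P = 2P - 2, i.e. P* = 11 and Q* = 20.
The ceiling of 5 is below the equilibrium price 11, so it binds.
At P = 5: Qd = 97 - 7·5 = 62 and Qs = 2·5 - 2 = 8.
Shortage = Qd - Qs = 62 - 8 = 54.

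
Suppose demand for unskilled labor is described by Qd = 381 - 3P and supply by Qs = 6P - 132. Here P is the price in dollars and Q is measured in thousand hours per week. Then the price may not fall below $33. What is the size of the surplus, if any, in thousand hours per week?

0

Equilibrium: 381 - 3P = 6P - 132, so 513 = 9P and P* = 57, Q* = 210.
The floor of 33 is below the equilibrium price 57, so it is not binding; the market clears at P* = 57, Q* = 210.
Since the control does not bind, there is no surplus.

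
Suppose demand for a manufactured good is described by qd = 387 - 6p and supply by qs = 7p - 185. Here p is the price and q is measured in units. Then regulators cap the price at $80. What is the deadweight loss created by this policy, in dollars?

Without the control the market clears where 387 - 6p = 7p - 185, i.e. p* = 44 and q* = 123.
The ceiling of 80 is above the equilibrium price 44, so it is not binding; the market clears at p* = 44, q* = 123.
Since the control does not bind, no trades are prevented and deadweight loss is zero.

0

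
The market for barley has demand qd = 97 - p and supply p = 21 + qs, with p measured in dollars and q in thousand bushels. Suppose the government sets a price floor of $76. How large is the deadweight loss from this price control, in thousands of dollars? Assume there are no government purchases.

289

Rearranging supply gives qs = p - 21. Equilibrium: 97 - p = p - 21, so 118 = 2p and p* = 59, q* = 38.
Since 76 > 59, the floor is binding.
At p = 76: qd = 97 - 76 = 21 and qs = 76 - 21 = 55.
Quantity traded falls to 21. At q = 21 the demand price is 97 - 21 = 76 and the supply price is 21 + 21 = 42.
Deadweight loss = ½ · (76 - 42) · (38 - 21) = ½ · 34 · 17 = 289.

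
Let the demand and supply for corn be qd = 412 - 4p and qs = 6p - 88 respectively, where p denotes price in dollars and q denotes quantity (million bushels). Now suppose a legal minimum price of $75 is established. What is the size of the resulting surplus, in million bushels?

250

Without the control the market clears where 412 - 4p = 6p - 88, i.e. p* = 50 and q* = 212.
Because the floor (75) lies above the market-clearing price, it is binding.
At p = 75: qd = 412 - 4·75 = 112 and qs = 6·75 - 88 = 362.
Surplus = qs - qd = 362 - 112 = 250.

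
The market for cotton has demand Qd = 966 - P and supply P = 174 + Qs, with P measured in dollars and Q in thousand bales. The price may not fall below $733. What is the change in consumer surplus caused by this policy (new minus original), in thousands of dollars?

Rearranging supply gives Qs = P - 174. Setting quantity demanded equal to quantity supplied, 966 - P = P - 174, gives P* = 570 and Q* = 396.
Since 733 > 570, the floor is binding.
At P = 733: Qd = 966 - 733 = 233 and Qs = 733 - 174 = 559.
Consumer surplus without the control is ½ · (966 - 570) · 396 = 78408.
With the floor, consumers buy 233 units at 733, so CS = ½ · (966 - 733) · 233 = 27144.5.
Change in consumer surplus = 27144.5 - 78408 = -51263.5.

-51263.5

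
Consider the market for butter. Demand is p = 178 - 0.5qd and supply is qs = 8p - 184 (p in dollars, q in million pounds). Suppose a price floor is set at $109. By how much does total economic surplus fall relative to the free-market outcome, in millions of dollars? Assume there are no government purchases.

3781.25

Rearranging demand gives qd = 356 - 2p. Without the control the market clears where 356 - 2p = 8p - 184, i.e. p* = 54 and q* = 248.
Because the floor (109) lies above the market-clearing price, it is binding.
At p = 109: qd = 356 - 2·109 = 138 and qs = 8·109 - 184 = 688.
Quantity traded falls to 138. At q = 138 the demand price is (356 - 138)/2 = 109 and the supply price is (184 + 138)/8 = 40.25.
Deadweight loss = ½ · (109 - 40.25) · (248 - 138) = ½ · 68.75 · 110 = 3781.25.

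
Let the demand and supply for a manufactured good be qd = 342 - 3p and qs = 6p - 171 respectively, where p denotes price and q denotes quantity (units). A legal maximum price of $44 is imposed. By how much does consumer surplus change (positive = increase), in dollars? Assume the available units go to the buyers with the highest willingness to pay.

Setting quantity demanded equal to quantity supplied, 342 - 3p = 6p - 171, gives p* = 57 and q* = 171.
The ceiling of 44 is below the equilibrium price 57, so it binds.
At p = 44: qd = 342 - 3·44 = 210 and qs = 6·44 - 171 = 93.
Consumer surplus without the control is ½ · (114 - 57) · 171 = 4873.5.
With the ceiling, 93 units are sold at 44 (assume they go to the highest-value buyers). The demand price at q = 93 is 83, so CS = ½ · [(114 - 44) + (83 - 44)] · 93 = 5068.5.
Change in consumer surplus = 5068.5 - 4873.5 = 195.

195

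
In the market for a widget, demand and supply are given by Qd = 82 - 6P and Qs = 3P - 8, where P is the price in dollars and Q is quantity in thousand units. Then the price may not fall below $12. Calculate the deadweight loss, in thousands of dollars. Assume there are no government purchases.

36

In a free market, 82 - 6P = 3P - 8 gives the equilibrium P* = 10, Q* = 22.
Since 12 > 10, the floor is binding.
At P = 12: Qd = 82 - 6·12 = 10 and Qs = 3·12 - 8 = 28.
Quantity traded falls to 10. At Q = 10 the demand price is (82 - 10)/6 = 12 and the supply price is (8 + 10)/3 = 6.
Deadweight loss = ½ · (12 - 6) · (22 - 10) = ½ · 6 · 12 = 36.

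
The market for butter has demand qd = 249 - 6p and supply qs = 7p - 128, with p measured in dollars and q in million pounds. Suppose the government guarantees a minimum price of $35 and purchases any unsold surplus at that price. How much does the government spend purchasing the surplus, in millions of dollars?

2730

Setting quantity demanded equal to quantity supplied, 249 - 6p = 7p - 128, gives p* = 29 and q* = 75.
Since 35 > 29, the floor is binding.
At p = 35: qd = 249 - 6·35 = 39 and qs = 7·35 - 128 = 117.
Surplus = qs - qd = 78.
Government expenditure = surplus × support price = 78 × 35 = 2730.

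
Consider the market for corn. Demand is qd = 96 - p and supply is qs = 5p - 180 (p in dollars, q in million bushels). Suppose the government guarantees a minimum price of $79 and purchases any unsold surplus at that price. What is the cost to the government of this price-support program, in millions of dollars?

Setting quantity demanded equal to quantity supplied, 96 - p = 5p - 180, gives p* = 46 and q* = 50.
Since 79 > 46, the floor is binding.
At p = 79: qd = 96 - 79 = 17 and qs = 5·79 - 180 = 215.
Surplus = qs - qd = 198.
Government expenditure = surplus × support price = 198 × 79 = 15642.

15642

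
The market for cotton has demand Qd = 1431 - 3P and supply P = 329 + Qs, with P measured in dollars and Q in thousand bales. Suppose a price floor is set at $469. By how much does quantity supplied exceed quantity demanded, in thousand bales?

116

Rearranging supply gives Qs = P - 329. Setting quantity demanded equal to quantity supplied, 1431 - 3P = P - 329, gives P* = 440 and Q* = 111.
The floor of 469 is above the equilibrium price 440, so it binds.
At P = 469: Qd = 1431 - 3·469 = 24 and Qs = 469 - 329 = 140.
Surplus = Qs - Qd = 140 - 24 = 116.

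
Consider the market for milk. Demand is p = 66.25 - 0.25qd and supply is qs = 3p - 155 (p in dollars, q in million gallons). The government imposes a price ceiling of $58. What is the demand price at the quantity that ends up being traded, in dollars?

61.5

Rearranging demand gives qd = 265 - 4p. Setting quantity demanded equal to quantity supplied, 265 - 4p = 3p - 155, gives p* = 60 and q* = 25.
Since 58 < 60, the ceiling is binding.
At p = 58: qd = 265 - 4·58 = 33 and qs = 3·58 - 155 = 19.
Only 19 units reach the market. On the demand curve, the marginal buyer's willingness to pay at q = 19 is (265 - 19)/4 = 61.5.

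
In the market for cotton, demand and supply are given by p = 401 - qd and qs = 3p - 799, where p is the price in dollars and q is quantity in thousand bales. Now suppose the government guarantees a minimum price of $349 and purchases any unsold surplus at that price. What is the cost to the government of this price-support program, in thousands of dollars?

Rearranging demand gives qd = 401 - p. Setting quantity demanded equal to quantity supplied, 401 - p = 3p - 799, gives p* = 300 and q* = 101.
Because the floor (349) lies above the market-clearing price, it is binding.
At p = 349: qd = 401 - 349 = 52 and qs = 3·349 - 799 = 248.
Surplus = qs - qd = 196.
Government expenditure = surplus × support price = 196 × 349 = 68404.

68404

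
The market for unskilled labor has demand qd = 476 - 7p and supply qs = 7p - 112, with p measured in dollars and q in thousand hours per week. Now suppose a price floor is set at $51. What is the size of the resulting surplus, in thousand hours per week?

126

Equilibrium: 476 - 7p = 7p - 112, so 588 = 14p and p* = 42, q* = 182.
Because the floor (51) lies above the market-clearing price, it is binding.
At p = 51: qd = 476 - 7·51 = 119 and qs = 7·51 - 112 = 245.
Surplus = qs - qd = 245 - 119 = 126.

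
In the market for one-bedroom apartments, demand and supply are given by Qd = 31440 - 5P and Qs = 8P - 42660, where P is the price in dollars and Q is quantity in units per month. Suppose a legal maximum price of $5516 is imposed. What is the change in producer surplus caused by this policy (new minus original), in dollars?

-405536

Equilibrium: 31440 - 5P = 8P - 42660, so 74100 = 13P and P* = 5700, Q* = 2940.
Since 5516 < 5700, the ceiling is binding.
At P = 5516: Qd = 31440 - 5·5516 = 3860 and Qs = 8·5516 - 42660 = 1468.
Producer surplus without the control is ½ · (5700 - 5332.5) · 2940 = 540225.
With the ceiling, producers sell 1468 units at 5516, so PS = ½ · (5516 - 5332.5) · 1468 = 134689.
Change in producer surplus = 134689 - 540225 = -405536.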